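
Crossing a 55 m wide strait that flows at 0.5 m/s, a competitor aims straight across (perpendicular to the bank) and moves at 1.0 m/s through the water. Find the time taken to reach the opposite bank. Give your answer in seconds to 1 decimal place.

55.0 s

The component of the competitor's velocity perpendicular to the bank is 1.0 m/s.
Only the cross-stream component determines the crossing time; the current contributes nothing perpendicular to the bank.
Time = 55 / 1.000 = 55.000 s.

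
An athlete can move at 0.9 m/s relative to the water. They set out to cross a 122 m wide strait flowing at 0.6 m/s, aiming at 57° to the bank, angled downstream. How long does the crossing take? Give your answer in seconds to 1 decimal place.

The component of the athlete's velocity perpendicular to the bank is 0.9 × sin 57° = 0.755 m/s.
The flow acts along the bank and has no component across it.
Time = 122 / 0.755 = 161.631 s.

161.6 s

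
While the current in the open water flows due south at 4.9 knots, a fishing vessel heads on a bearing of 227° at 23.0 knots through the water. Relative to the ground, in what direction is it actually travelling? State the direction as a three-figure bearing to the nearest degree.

Taking east as x and north as y: velocity relative to the water = (-16.821, -15.686) knots; the water relative to ground = (0.000, -4.900) knots.
Velocity relative to ground = (-16.821, -15.686) + (0.000, -4.900) = (-16.821, -20.586) knots.
Bearing = atan2(-16.82, -20.59) = 219.25° clockwise from north.

219°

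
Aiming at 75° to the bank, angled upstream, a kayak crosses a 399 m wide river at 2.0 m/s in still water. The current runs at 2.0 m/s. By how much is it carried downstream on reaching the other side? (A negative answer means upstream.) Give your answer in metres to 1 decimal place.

306.2 m

Perpendicular speed = 1.932 m/s; crossing time = 399 / 1.932 = 206.538 s.
Net downstream speed = 1.482 m/s.
Drift = 1.482 × 206.538 = 306.163 m (downstream).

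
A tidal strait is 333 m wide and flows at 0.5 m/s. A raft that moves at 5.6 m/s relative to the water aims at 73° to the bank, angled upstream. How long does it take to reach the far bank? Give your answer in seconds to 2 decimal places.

62.18 s

The component of the raft's velocity perpendicular to the bank is 5.6 × sin 73° = 5.355 m/s.
The current is parallel to the bank, so it does not affect the crossing time.
Time = 333 / 5.355 = 62.181 s.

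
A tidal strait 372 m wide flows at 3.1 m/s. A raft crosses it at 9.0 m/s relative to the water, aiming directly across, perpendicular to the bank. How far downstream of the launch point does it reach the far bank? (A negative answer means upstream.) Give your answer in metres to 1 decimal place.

128.1 m

Perpendicular speed = 9.000 m/s; crossing time = 372 / 9.000 = 41.333 s.
Net downstream speed = 3.100 m/s.
Drift = 3.100 × 41.333 = 128.133 m (downstream).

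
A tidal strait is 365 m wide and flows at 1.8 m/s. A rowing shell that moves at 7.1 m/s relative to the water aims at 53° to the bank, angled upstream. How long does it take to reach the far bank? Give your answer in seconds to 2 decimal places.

The component of the rowing shell's velocity perpendicular to the bank is 7.1 × sin 53° = 5.670 m/s.
The current is parallel to the bank, so it does not affect the crossing time.
Time = 365 / 5.670 = 64.370 s.

64.37 s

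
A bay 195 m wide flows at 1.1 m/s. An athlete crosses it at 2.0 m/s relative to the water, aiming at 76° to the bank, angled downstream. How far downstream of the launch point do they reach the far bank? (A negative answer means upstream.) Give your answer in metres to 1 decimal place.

Perpendicular speed = 1.941 m/s; crossing time = 195 / 1.941 = 100.485 s.
Net downstream speed = 1.584 m/s.
Drift = 1.584 × 100.485 = 159.152 m (downstream).

159.2 m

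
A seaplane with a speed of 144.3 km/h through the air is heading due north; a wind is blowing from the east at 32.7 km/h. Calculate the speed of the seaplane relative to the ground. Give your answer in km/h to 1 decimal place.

148.0 km/h

Taking east as x and north as y: velocity relative to the air = (0.000, 144.300) km/h; the air relative to ground = (-32.700, 0.000) km/h.
Velocity relative to ground = (0.000, 144.300) + (-32.700, 0.000) = (-32.700, 144.300) km/h.
Speed = |(-32.700, 144.300)| = 147.959 km/h.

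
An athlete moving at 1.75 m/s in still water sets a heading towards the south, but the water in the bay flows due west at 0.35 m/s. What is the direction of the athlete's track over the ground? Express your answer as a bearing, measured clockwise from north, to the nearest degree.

Taking east as x and north as y: velocity relative to the water = (0.000, -1.750) m/s; the water relative to ground = (-0.350, 0.000) m/s.
Velocity relative to ground = (0.000, -1.750) + (-0.350, 0.000) = (-0.350, -1.750) m/s.
Bearing = atan2(-0.35, -1.75) = 191.31° clockwise from north.

191°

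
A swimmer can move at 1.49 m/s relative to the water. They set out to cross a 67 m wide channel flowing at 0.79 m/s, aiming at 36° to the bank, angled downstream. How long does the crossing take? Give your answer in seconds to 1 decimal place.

The component of the swimmer's velocity perpendicular to the bank is 1.49 × sin 36° = 0.876 m/s.
Only the cross-stream component determines the crossing time; the current contributes nothing perpendicular to the bank.
Time = 67 / 0.876 = 76.501 s.

76.5 s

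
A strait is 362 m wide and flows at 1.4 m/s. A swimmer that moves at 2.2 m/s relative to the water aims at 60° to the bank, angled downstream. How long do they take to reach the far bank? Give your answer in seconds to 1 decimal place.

The component of the swimmer's velocity perpendicular to the bank is 2.2 × sin 60° = 1.905 m/s.
The flow acts along the bank and has no component across it.
Time = 362 / 1.905 = 190.001 s.

190.0 s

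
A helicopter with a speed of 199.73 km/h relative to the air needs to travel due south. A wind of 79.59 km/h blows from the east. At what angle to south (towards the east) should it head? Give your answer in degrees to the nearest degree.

The wind pushes perpendicular to the desired track; the heading must have a component into the wind equal to 79.59 km/h: 199.73 sin θ = 79.59.
sin θ = 0.3985, so θ = 23.484°.

23°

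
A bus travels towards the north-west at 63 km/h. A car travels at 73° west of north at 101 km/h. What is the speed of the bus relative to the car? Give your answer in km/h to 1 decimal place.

Taking east as x and north as y: bus velocity = (-44.548, 44.548) km/h; car velocity = (-96.587, 29.530) km/h.
Velocity of bus relative to car = (-44.548, 44.548) − (-96.587, 29.530) = (52.039, 15.018) km/h.
Magnitude = |(52.039, 15.018)| = 54.163 km/h.

54.2 km/h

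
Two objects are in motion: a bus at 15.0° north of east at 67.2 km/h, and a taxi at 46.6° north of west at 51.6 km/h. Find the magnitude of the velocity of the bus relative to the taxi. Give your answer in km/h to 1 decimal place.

Taking east as x and north as y: bus velocity = (64.910, 17.393) km/h; taxi velocity = (-35.454, 37.491) km/h.
Velocity of bus relative to taxi = (64.910, 17.393) − (-35.454, 37.491) = (100.364, -20.099) km/h.
Magnitude = |(100.364, -20.099)| = 102.357 km/h.

102.4 km/h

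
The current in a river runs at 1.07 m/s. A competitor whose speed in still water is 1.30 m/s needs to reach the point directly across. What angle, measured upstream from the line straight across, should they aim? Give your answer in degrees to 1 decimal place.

55.4°

To cancel the current, the upstream component of the competitor's velocity must equal the flow: 1.30 sin θ = 1.07.
sin θ = 1.07 / 1.30 = 0.8231.
θ = arcsin(0.8231) = 55.394°.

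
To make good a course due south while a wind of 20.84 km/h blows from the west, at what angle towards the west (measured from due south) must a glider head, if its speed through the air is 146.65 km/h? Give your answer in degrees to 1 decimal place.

8.2°

The wind pushes perpendicular to the desired track; the heading must have a component into the wind equal to 20.84 km/h: 146.65 sin θ = 20.84.
sin θ = 0.1421, so θ = 8.170°.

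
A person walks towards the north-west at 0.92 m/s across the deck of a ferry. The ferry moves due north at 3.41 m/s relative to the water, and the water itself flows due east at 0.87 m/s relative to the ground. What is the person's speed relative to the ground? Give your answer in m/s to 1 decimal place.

In east/north components (m/s): person relative to ferry = (-0.651, 0.651); ferry relative to water = (0.000, 3.410); water relative to ground = (0.870, 0.000).
Sum = (0.219, 4.061) m/s.
Speed = |(0.219, 4.061)| = 4.066 m/s.

4.1 m/s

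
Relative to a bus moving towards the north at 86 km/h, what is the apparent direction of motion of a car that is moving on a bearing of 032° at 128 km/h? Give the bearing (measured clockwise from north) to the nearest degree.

Taking east as x and north as y: car velocity = (67.830, 108.550) km/h; bus velocity = (0.000, 86.000) km/h.
Velocity of car relative to bus = (67.830, 108.550) − (0.000, 86.000) = (67.830, 22.550) km/h.
Bearing = atan2(67.83, 22.55) = 71.61° clockwise from north.

072°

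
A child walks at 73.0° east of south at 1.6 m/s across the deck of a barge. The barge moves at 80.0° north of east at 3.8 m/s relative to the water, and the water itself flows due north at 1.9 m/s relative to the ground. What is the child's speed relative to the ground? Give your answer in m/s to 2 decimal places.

In east/north components (m/s): child relative to barge = (1.530, -0.468); barge relative to water = (0.660, 3.742); water relative to ground = (0.000, 1.900).
Sum = (2.190, 5.174) m/s.
Speed = |(2.190, 5.174)| = 5.619 m/s.

5.62 m/s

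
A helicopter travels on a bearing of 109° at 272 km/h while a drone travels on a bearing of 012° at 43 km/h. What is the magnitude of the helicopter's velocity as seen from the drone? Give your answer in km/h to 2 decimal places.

Taking east as x and north as y: helicopter velocity = (257.181, -88.555) km/h; drone velocity = (8.940, 42.060) km/h.
Velocity of helicopter relative to drone = (257.181, -88.555) − (8.940, 42.060) = (248.241, -130.615) km/h.
Magnitude = |(248.241, -130.615)| = 280.506 km/h.

280.51 km/h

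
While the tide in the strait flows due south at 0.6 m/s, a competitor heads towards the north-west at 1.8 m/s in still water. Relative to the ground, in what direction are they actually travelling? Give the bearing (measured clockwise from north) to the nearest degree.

Taking east as x and north as y: velocity relative to the water = (-1.273, 1.273) m/s; the water relative to ground = (0.000, -0.600) m/s.
Velocity relative to ground = (-1.273, 1.273) + (0.000, -0.600) = (-1.273, 0.673) m/s.
Bearing = atan2(-1.27, 0.67) = 297.86° clockwise from north.

298°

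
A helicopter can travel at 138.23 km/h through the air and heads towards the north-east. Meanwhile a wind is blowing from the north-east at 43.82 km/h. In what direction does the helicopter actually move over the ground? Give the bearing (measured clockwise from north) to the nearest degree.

Taking east as x and north as y: velocity relative to the air = (97.743, 97.743) km/h; the air relative to ground = (-30.985, -30.985) km/h.
Velocity relative to ground = (97.743, 97.743) + (-30.985, -30.985) = (66.758, 66.758) km/h.
Bearing = atan2(66.76, 66.76) = 45.00° clockwise from north.

045°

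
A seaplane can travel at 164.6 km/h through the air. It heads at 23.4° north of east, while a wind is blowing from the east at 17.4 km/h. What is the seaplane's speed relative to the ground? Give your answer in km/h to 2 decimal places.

Taking east as x and north as y: velocity relative to the air = (151.062, 65.371) km/h; the air relative to ground = (-17.400, 0.000) km/h.
Velocity relative to ground = (151.062, 65.371) + (-17.400, 0.000) = (133.662, 65.371) km/h.
Speed = |(133.662, 65.371)| = 148.792 km/h.

148.79 km/h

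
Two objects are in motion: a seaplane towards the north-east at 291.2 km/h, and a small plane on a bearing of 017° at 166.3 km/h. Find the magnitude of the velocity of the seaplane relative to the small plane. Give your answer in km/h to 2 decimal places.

Taking east as x and north as y: seaplane velocity = (205.909, 205.909) km/h; small plane velocity = (48.621, 159.033) km/h.
Velocity of seaplane relative to small plane = (205.909, 205.909) − (48.621, 159.033) = (157.288, 46.876) km/h.
Magnitude = |(157.288, 46.876)| = 164.125 km/h.

164.12 km/h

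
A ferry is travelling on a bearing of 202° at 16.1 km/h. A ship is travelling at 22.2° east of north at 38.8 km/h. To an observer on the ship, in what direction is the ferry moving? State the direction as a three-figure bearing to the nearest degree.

202°

Taking east as x and north as y: ferry velocity = (-6.031, -14.928) km/h; ship velocity = (14.660, 35.924) km/h.
Velocity of ferry relative to ship = (-6.031, -14.928) − (14.660, 35.924) = (-20.691, -50.851) km/h.
Bearing = atan2(-20.69, -50.85) = 202.14° clockwise from north.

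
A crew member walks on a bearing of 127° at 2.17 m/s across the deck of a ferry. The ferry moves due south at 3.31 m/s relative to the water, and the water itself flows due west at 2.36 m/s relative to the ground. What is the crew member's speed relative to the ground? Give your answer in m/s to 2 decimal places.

4.66 m/s

In east/north components (m/s): crew member relative to ferry = (1.733, -1.306); ferry relative to water = (0.000, -3.310); water relative to ground = (-2.360, 0.000).
Sum = (-0.627, -4.616) m/s.
Speed = |(-0.627, -4.616)| = 4.658 m/s.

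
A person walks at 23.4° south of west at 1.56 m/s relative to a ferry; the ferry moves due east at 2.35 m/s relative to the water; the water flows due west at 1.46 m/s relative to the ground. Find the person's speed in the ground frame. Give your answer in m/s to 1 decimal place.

0.8 m/s

In east/north components (m/s): person relative to ferry = (-1.432, -0.620); ferry relative to water = (2.350, 0.000); water relative to ground = (-1.460, 0.000).
Sum = (-0.542, -0.620) m/s.
Speed = |(-0.542, -0.620)| = 0.823 m/s.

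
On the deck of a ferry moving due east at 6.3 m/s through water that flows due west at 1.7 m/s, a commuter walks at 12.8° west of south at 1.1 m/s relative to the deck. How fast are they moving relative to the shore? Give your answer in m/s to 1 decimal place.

4.5 m/s

In east/north components (m/s): commuter relative to ferry = (-0.244, -1.073); ferry relative to water = (6.300, 0.000); water relative to ground = (-1.700, 0.000).
Sum = (4.356, -1.073) m/s.
Speed = |(4.356, -1.073)| = 4.486 m/s.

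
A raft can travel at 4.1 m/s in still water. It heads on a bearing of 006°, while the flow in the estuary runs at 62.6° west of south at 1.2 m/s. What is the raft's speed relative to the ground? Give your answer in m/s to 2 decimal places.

Taking east as x and north as y: velocity relative to the water = (0.429, 4.078) m/s; the water relative to ground = (-1.065, -0.552) m/s.
Velocity relative to ground = (0.429, 4.078) + (-1.065, -0.552) = (-0.637, 3.525) m/s.
Speed = |(-0.637, 3.525)| = 3.582 m/s.

3.58 m/s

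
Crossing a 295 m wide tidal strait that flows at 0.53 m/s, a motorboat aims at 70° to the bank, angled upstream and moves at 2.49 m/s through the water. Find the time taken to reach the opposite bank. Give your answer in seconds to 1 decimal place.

The component of the motorboat's velocity perpendicular to the bank is 2.49 × sin 70° = 2.340 m/s.
The current is parallel to the bank, so it does not affect the crossing time.
Time = 295 / 2.340 = 126.077 s.

126.1 s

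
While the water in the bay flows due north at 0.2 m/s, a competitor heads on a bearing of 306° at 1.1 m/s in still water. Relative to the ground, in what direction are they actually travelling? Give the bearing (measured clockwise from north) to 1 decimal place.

Taking east as x and north as y: velocity relative to the water = (-0.890, 0.647) m/s; the water relative to ground = (0.000, 0.200) m/s.
Velocity relative to ground = (-0.890, 0.647) + (0.000, 0.200) = (-0.890, 0.847) m/s.
Bearing = atan2(-0.89, 0.85) = 313.57° clockwise from north.

313.6°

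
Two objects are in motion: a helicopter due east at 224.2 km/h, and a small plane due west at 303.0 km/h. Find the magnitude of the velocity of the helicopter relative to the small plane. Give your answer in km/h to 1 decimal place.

Taking east as x and north as y: helicopter velocity = (224.200, 0.000) km/h; small plane velocity = (-303.000, 0.000) km/h.
Velocity of helicopter relative to small plane = (224.200, 0.000) − (-303.000, 0.000) = (527.200, 0.000) km/h.
Magnitude = |(527.200, 0.000)| = 527.200 km/h.

527.2 km/h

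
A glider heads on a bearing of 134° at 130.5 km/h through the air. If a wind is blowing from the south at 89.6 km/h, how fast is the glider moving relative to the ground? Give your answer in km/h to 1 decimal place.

93.9 km/h

Taking east as x and north as y: velocity relative to the air = (93.874, -90.653) km/h; the air relative to ground = (0.000, 89.600) km/h.
Velocity relative to ground = (93.874, -90.653) + (0.000, 89.600) = (93.874, -1.053) km/h.
Speed = |(93.874, -1.053)| = 93.880 km/h.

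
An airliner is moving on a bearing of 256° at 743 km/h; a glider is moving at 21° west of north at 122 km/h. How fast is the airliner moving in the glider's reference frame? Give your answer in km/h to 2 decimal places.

Taking east as x and north as y: airliner velocity = (-720.930, -179.748) km/h; glider velocity = (-43.721, 113.897) km/h.
Velocity of airliner relative to glider = (-720.930, -179.748) − (-43.721, 113.897) = (-677.209, -293.645) km/h.
Magnitude = |(-677.209, -293.645)| = 738.132 km/h.

738.13 km/h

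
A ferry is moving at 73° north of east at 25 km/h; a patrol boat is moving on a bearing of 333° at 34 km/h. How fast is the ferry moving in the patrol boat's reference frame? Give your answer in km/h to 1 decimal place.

23.6 km/h

Taking east as x and north as y: ferry velocity = (7.309, 23.908) km/h; patrol boat velocity = (-15.436, 30.294) km/h.
Velocity of ferry relative to patrol boat = (7.309, 23.908) − (-15.436, 30.294) = (22.745, -6.387) km/h.
Magnitude = |(22.745, -6.387)| = 23.625 km/h.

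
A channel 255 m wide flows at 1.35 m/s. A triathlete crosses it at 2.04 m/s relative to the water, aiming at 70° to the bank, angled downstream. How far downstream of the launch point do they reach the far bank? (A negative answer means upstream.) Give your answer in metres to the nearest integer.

Perpendicular speed = 1.917 m/s; crossing time = 255 / 1.917 = 133.022 s.
Net downstream speed = 2.048 m/s.
Drift = 2.048 × 133.022 = 272.392 m (downstream).

272 m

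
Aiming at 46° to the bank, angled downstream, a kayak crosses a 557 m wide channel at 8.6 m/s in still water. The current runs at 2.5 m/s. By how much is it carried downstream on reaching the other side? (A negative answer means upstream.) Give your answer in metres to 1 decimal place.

Perpendicular speed = 6.186 m/s; crossing time = 557 / 6.186 = 90.037 s.
Net downstream speed = 8.474 m/s.
Drift = 8.474 × 90.037 = 762.982 m (downstream).

763.0 m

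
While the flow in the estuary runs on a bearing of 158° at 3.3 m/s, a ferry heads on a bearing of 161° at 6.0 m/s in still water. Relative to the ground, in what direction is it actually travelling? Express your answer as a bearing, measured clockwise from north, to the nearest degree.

160°

Taking east as x and north as y: velocity relative to the water = (1.953, -5.673) m/s; the water relative to ground = (1.236, -3.060) m/s.
Velocity relative to ground = (1.953, -5.673) + (1.236, -3.060) = (3.190, -8.733) m/s.
Bearing = atan2(3.19, -8.73) = 159.94° clockwise from north.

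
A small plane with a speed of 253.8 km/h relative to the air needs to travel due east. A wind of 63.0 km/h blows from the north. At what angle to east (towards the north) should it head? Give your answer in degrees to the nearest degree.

14°

The wind pushes perpendicular to the desired track; the heading must have a component into the wind equal to 63.0 km/h: 253.8 sin θ = 63.0.
sin θ = 0.2482, so θ = 14.373°.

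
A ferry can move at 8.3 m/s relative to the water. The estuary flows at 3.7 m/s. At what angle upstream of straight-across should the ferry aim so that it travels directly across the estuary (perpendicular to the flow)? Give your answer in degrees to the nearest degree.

To cancel the current, the upstream component of the ferry's velocity must equal the flow: 8.3 sin θ = 3.7.
sin θ = 3.7 / 8.3 = 0.4458.
θ = arcsin(0.4458) = 26.473°.

26°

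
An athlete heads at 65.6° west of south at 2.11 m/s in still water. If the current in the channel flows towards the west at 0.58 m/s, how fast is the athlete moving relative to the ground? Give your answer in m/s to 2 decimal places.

2.65 m/s

Taking east as x and north as y: velocity relative to the water = (-1.922, -0.872) m/s; the water relative to ground = (-0.580, 0.000) m/s.
Velocity relative to ground = (-1.922, -0.872) + (-0.580, 0.000) = (-2.502, -0.872) m/s.
Speed = |(-2.502, -0.872)| = 2.649 m/s.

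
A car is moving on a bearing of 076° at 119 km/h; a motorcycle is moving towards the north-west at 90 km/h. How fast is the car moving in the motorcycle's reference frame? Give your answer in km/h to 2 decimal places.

Taking east as x and north as y: car velocity = (115.465, 28.789) km/h; motorcycle velocity = (-63.640, 63.640) km/h.
Velocity of car relative to motorcycle = (115.465, 28.789) − (-63.640, 63.640) = (179.105, -34.851) km/h.
Magnitude = |(179.105, -34.851)| = 182.464 km/h.

182.46 km/h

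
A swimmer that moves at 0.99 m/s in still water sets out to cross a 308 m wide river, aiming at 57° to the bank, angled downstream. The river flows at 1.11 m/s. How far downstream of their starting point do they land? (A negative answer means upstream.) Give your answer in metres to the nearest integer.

612 m

Perpendicular speed = 0.830 m/s; crossing time = 308 / 0.830 = 370.957 s.
Net downstream speed = 1.649 m/s.
Drift = 1.649 × 370.957 = 611.780 m (downstream).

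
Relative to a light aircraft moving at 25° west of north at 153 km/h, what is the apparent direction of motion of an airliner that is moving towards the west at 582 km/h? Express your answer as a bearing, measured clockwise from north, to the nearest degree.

255°

Taking east as x and north as y: airliner velocity = (-582.000, 0.000) km/h; light aircraft velocity = (-64.661, 138.665) km/h.
Velocity of airliner relative to light aircraft = (-582.000, 0.000) − (-64.661, 138.665) = (-517.339, -138.665) km/h.
Bearing = atan2(-517.34, -138.67) = 255.00° clockwise from north.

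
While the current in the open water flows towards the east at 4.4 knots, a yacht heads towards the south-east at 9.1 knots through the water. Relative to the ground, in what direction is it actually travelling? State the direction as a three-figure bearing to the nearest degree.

Taking east as x and north as y: velocity relative to the water = (6.435, -6.435) knots; the water relative to ground = (4.400, 0.000) knots.
Velocity relative to ground = (6.435, -6.435) + (4.400, 0.000) = (10.835, -6.435) knots.
Bearing = atan2(10.83, -6.43) = 120.71° clockwise from north.

121°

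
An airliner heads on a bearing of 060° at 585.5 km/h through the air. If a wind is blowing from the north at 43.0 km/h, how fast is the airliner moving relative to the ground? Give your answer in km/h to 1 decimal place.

Taking east as x and north as y: velocity relative to the air = (507.058, 292.750) km/h; the air relative to ground = (0.000, -43.000) km/h.
Velocity relative to ground = (507.058, 292.750) + (0.000, -43.000) = (507.058, 249.750) km/h.
Speed = |(507.058, 249.750)| = 565.228 km/h.

565.2 km/h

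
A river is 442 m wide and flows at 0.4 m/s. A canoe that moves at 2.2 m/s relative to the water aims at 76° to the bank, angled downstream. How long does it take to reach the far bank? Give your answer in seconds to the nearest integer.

The component of the canoe's velocity perpendicular to the bank is 2.2 × sin 76° = 2.135 m/s.
The current is parallel to the bank, so it does not affect the crossing time.
Time = 442 / 2.135 = 207.060 s.

207 s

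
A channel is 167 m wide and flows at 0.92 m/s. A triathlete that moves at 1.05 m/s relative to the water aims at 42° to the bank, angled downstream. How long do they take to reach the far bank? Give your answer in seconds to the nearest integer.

The component of the triathlete's velocity perpendicular to the bank is 1.05 × sin 42° = 0.703 m/s.
Only the cross-stream component determines the crossing time; the current contributes nothing perpendicular to the bank.
Time = 167 / 0.703 = 237.693 s.

238 s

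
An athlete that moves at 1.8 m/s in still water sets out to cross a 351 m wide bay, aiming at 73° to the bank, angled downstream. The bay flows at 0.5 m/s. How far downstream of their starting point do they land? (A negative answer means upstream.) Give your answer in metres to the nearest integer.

209 m

Perpendicular speed = 1.721 m/s; crossing time = 351 / 1.721 = 203.910 s.
Net downstream speed = 1.026 m/s.
Drift = 1.026 × 203.910 = 209.266 m (downstream).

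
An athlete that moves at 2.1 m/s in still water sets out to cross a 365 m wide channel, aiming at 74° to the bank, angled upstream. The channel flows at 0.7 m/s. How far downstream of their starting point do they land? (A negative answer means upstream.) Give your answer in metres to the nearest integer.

22 m

Perpendicular speed = 2.019 m/s; crossing time = 365 / 2.019 = 180.814 s.
Net downstream speed = 0.121 m/s.
Drift = 0.121 × 180.814 = 21.908 m (downstream).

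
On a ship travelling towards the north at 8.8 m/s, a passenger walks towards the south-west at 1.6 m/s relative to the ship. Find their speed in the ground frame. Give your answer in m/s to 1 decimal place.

Taking east as x and north as y: ship velocity = (0.000, 8.800) m/s; passenger velocity relative to ship = (-1.131, -1.131) m/s.
Velocity relative to ground = (0.000, 8.800) + (-1.131, -1.131) = (-1.131, 7.669) m/s.
Speed = |(-1.131, 7.669)| = 7.752 m/s.

7.8 m/s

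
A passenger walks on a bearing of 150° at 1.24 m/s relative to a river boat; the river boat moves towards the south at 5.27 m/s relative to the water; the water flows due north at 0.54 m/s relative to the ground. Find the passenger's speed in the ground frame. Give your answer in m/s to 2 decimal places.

5.84 m/s

In east/north components (m/s): passenger relative to river boat = (0.620, -1.074); river boat relative to water = (0.000, -5.270); water relative to ground = (0.000, 0.540).
Sum = (0.620, -5.804) m/s.
Speed = |(0.620, -5.804)| = 5.837 m/s.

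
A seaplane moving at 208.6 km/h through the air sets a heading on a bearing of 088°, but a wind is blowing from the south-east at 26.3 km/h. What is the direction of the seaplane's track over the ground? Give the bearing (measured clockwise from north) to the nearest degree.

082°

Taking east as x and north as y: velocity relative to the air = (208.473, 7.280) km/h; the air relative to ground = (-18.597, 18.597) km/h.
Velocity relative to ground = (208.473, 7.280) + (-18.597, 18.597) = (189.876, 25.877) km/h.
Bearing = atan2(189.88, 25.88) = 82.24° clockwise from north.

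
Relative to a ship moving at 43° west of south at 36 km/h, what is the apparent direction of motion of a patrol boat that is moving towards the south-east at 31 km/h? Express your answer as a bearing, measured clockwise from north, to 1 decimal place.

Taking east as x and north as y: patrol boat velocity = (21.920, -21.920) km/h; ship velocity = (-24.552, -26.329) km/h.
Velocity of patrol boat relative to ship = (21.920, -21.920) − (-24.552, -26.329) = (46.472, 4.408) km/h.
Bearing = atan2(46.47, 4.41) = 84.58° clockwise from north.

084.6°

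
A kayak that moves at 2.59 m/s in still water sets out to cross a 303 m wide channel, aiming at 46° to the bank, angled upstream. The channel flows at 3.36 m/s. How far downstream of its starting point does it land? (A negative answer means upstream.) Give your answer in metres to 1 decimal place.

Perpendicular speed = 1.863 m/s; crossing time = 303 / 1.863 = 162.633 s.
Net downstream speed = 1.561 m/s.
Drift = 1.561 × 162.633 = 253.843 m (downstream).

253.8 m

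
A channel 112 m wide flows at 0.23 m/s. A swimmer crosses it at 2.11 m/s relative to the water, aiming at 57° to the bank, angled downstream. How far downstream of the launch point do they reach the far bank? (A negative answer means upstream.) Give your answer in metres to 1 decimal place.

Perpendicular speed = 1.770 m/s; crossing time = 112 / 1.770 = 63.291 s.
Net downstream speed = 1.379 m/s.
Drift = 1.379 × 63.291 = 87.291 m (downstream).

87.3 m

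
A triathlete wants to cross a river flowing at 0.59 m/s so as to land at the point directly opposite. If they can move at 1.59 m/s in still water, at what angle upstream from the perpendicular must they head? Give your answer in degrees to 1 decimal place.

21.8°

To cancel the current, the upstream component of the triathlete's velocity must equal the flow: 1.59 sin θ = 0.59.
sin θ = 0.59 / 1.59 = 0.3711.
θ = arcsin(0.3711) = 21.782°.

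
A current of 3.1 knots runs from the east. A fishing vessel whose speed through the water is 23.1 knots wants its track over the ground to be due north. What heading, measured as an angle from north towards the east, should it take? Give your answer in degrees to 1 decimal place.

7.7°

The current pushes perpendicular to the desired track; the heading must have a component into the current equal to 3.1 knots: 23.1 sin θ = 3.1.
sin θ = 0.1342, so θ = 7.712°.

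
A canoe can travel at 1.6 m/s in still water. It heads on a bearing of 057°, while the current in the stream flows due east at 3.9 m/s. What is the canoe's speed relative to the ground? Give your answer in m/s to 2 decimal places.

Taking east as x and north as y: velocity relative to the water = (1.342, 0.871) m/s; the water relative to ground = (3.900, 0.000) m/s.
Velocity relative to ground = (1.342, 0.871) + (3.900, 0.000) = (5.242, 0.871) m/s.
Speed = |(5.242, 0.871)| = 5.314 m/s.

5.31 m/s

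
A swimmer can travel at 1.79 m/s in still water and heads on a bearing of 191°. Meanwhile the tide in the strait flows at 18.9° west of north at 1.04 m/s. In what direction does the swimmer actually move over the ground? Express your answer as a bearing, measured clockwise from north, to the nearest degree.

Taking east as x and north as y: velocity relative to the water = (-0.342, -1.757) m/s; the water relative to ground = (-0.337, 0.984) m/s.
Velocity relative to ground = (-0.342, -1.757) + (-0.337, 0.984) = (-0.678, -0.773) m/s.
Bearing = atan2(-0.68, -0.77) = 221.26° clockwise from north.

221°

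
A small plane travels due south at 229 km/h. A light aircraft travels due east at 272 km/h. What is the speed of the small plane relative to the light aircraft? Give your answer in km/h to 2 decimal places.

Taking east as x and north as y: small plane velocity = (0.000, -229.000) km/h; light aircraft velocity = (272.000, 0.000) km/h.
Velocity of small plane relative to light aircraft = (0.000, -229.000) − (272.000, 0.000) = (-272.000, -229.000) km/h.
Magnitude = |(-272.000, -229.000)| = 355.563 km/h.

355.56 km/h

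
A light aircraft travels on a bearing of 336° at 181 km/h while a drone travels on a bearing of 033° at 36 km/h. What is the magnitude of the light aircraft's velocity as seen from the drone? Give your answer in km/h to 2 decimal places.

Taking east as x and north as y: light aircraft velocity = (-73.619, 165.352) km/h; drone velocity = (19.607, 30.192) km/h.
Velocity of light aircraft relative to drone = (-73.619, 165.352) − (19.607, 30.192) = (-93.226, 135.160) km/h.
Magnitude = |(-93.226, 135.160)| = 164.193 km/h.

164.19 km/h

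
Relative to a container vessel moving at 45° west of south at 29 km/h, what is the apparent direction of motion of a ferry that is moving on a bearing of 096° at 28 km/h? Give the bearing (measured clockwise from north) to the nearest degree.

Taking east as x and north as y: ferry velocity = (27.847, -2.927) km/h; container vessel velocity = (-20.506, -20.506) km/h.
Velocity of ferry relative to container vessel = (27.847, -2.927) − (-20.506, -20.506) = (48.353, 17.579) km/h.
Bearing = atan2(48.35, 17.58) = 70.02° clockwise from north.

070°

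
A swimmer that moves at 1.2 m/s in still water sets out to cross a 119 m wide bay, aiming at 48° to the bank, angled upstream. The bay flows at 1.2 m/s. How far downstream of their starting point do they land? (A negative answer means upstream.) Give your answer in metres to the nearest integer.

53 m

Perpendicular speed = 0.892 m/s; crossing time = 119 / 0.892 = 133.442 s.
Net downstream speed = 0.397 m/s.
Drift = 0.397 × 133.442 = 52.982 m (downstream).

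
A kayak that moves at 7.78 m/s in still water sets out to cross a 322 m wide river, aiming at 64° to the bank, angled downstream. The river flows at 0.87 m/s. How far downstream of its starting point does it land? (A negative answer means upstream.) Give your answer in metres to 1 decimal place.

197.1 m

Perpendicular speed = 6.993 m/s; crossing time = 322 / 6.993 = 46.049 s.
Net downstream speed = 4.281 m/s.
Drift = 4.281 × 46.049 = 197.112 m (downstream).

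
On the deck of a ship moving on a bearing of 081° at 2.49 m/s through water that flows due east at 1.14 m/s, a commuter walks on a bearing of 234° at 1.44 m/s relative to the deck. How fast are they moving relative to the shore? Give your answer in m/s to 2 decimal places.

2.48 m/s

In east/north components (m/s): commuter relative to ship = (-1.165, -0.846); ship relative to water = (2.459, 0.390); water relative to ground = (1.140, 0.000).
Sum = (2.434, -0.457) m/s.
Speed = |(2.434, -0.457)| = 2.477 m/s.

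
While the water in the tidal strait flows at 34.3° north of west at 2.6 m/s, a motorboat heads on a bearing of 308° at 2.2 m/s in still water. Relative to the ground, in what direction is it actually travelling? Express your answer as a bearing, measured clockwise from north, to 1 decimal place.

306.0°

Taking east as x and north as y: velocity relative to the water = (-1.734, 1.354) m/s; the water relative to ground = (-2.148, 1.465) m/s.
Velocity relative to ground = (-1.734, 1.354) + (-2.148, 1.465) = (-3.881, 2.820) m/s.
Bearing = atan2(-3.88, 2.82) = 306.00° clockwise from north.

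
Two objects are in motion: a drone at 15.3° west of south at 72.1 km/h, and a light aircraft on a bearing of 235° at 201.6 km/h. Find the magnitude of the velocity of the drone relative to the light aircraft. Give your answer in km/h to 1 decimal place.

Taking east as x and north as y: drone velocity = (-19.025, -69.545) km/h; light aircraft velocity = (-165.141, -115.633) km/h.
Velocity of drone relative to light aircraft = (-19.025, -69.545) − (-165.141, -115.633) = (146.116, 46.088) km/h.
Magnitude = |(146.116, 46.088)| = 153.212 km/h.

153.2 km/h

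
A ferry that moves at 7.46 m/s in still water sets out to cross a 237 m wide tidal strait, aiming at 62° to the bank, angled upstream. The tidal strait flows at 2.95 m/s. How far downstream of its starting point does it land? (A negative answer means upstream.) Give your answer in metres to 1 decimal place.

-19.9 m

Perpendicular speed = 6.587 m/s; crossing time = 237 / 6.587 = 35.981 s.
Net downstream speed = -0.552 m/s.
Drift = -0.552 × 35.981 = -19.871 m (upstream).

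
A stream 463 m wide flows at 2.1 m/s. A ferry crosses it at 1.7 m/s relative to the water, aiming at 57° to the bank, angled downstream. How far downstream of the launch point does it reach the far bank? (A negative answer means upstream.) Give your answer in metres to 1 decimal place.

982.6 m

Perpendicular speed = 1.426 m/s; crossing time = 463 / 1.426 = 324.744 s.
Net downstream speed = 3.026 m/s.
Drift = 3.026 × 324.744 = 982.637 m (downstream).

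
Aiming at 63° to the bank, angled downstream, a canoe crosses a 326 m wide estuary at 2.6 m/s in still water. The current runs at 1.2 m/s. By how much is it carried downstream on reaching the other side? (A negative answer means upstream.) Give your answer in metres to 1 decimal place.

335.0 m

Perpendicular speed = 2.317 m/s; crossing time = 326 / 2.317 = 140.722 s.
Net downstream speed = 2.380 m/s.
Drift = 2.380 × 140.722 = 334.972 m (downstream).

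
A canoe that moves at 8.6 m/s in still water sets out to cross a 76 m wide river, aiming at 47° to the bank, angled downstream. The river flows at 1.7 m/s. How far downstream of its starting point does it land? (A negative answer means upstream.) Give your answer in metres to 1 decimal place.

91.4 m

Perpendicular speed = 6.290 m/s; crossing time = 76 / 6.290 = 12.083 s.
Net downstream speed = 7.565 m/s.
Drift = 7.565 × 12.083 = 91.413 m (downstream).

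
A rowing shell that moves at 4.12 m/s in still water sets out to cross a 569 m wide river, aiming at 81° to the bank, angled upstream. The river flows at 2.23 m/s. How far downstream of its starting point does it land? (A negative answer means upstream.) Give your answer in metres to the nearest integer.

Perpendicular speed = 4.069 m/s; crossing time = 569 / 4.069 = 139.828 s.
Net downstream speed = 1.585 m/s.
Drift = 1.585 × 139.828 = 221.696 m (downstream).

222 m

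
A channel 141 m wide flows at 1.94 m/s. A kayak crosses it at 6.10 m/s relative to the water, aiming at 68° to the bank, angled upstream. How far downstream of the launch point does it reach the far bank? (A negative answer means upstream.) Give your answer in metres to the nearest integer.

-9 m

Perpendicular speed = 5.656 m/s; crossing time = 141 / 5.656 = 24.930 s.
Net downstream speed = -0.345 m/s.
Drift = -0.345 × 24.930 = -8.603 m (upstream).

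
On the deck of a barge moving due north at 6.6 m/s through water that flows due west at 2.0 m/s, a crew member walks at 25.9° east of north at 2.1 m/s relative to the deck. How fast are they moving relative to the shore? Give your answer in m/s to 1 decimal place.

8.6 m/s

In east/north components (m/s): crew member relative to barge = (0.917, 1.889); barge relative to water = (0.000, 6.600); water relative to ground = (-2.000, 0.000).
Sum = (-1.083, 8.489) m/s.
Speed = |(-1.083, 8.489)| = 8.558 m/s.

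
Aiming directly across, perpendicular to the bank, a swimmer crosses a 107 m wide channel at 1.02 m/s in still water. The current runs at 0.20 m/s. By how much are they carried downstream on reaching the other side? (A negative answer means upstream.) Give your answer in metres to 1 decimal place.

Perpendicular speed = 1.020 m/s; crossing time = 107 / 1.020 = 104.902 s.
Net downstream speed = 0.200 m/s.
Drift = 0.200 × 104.902 = 20.980 m (downstream).

21.0 m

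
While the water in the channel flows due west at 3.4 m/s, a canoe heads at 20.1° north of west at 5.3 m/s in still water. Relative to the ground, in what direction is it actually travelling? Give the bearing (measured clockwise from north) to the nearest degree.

Taking east as x and north as y: velocity relative to the water = (-4.977, 1.821) m/s; the water relative to ground = (-3.400, 0.000) m/s.
Velocity relative to ground = (-4.977, 1.821) + (-3.400, 0.000) = (-8.377, 1.821) m/s.
Bearing = atan2(-8.38, 1.82) = 282.27° clockwise from north.

282°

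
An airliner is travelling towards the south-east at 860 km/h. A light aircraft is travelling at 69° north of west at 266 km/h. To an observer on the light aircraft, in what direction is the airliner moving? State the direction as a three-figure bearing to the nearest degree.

Taking east as x and north as y: airliner velocity = (608.112, -608.112) km/h; light aircraft velocity = (-95.326, 248.332) km/h.
Velocity of airliner relative to light aircraft = (608.112, -608.112) − (-95.326, 248.332) = (703.438, -856.444) km/h.
Bearing = atan2(703.44, -856.44) = 140.60° clockwise from north.

141°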